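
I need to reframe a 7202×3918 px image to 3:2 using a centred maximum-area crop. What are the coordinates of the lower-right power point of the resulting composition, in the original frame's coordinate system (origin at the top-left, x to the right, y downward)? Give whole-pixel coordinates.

7202/3918 > 3/2, so the 3:2 crop keeps the full height 3918 and trims width to 3918 × 3/2 = 5877.00 px.
Left offset = (7202 − 5877.00)/2 = 662.50 px; top offset = 0.
Lower-right is two-thirds across and two-thirds down within the crop:
x = 662.50 + 2 × 5877.00/3 ≈ 4581; y = 0.00 + 2 × 3918.00/3 ≈ 2612.

x = 4581 px, y = 2612 px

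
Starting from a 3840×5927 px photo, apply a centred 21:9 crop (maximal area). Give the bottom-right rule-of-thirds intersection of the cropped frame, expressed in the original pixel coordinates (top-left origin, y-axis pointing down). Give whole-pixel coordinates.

3840/5927 < 21/9, so the 21:9 crop keeps the full width 3840 and trims height to 3840 × 9/21 = 1645.71 px.
Top offset = (5927 − 1645.71)/2 = 2140.64 px; left offset = 0.
Bottom-right is two-thirds across and two-thirds down within the crop:
x = 0.00 + 2 × 3840.00/3 ≈ 2560; y = 2140.64 + 2 × 1645.71/3 ≈ 3238.

(2560, 3238)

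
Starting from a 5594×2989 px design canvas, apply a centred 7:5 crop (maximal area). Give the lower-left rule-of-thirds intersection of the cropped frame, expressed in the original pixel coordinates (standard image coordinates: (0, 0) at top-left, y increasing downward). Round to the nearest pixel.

x = 2100 px, y = 1993 px

5594/2989 > 7/5, so the 7:5 crop keeps the full height 2989 and trims width to 2989 × 7/5 = 4184.60 px.
Left offset = (5594 − 4184.60)/2 = 704.70 px; top offset = 0.
Lower-left is one-third across and two-thirds down within the crop:
x = 704.70 + 1 × 4184.60/3 ≈ 2100; y = 0.00 + 2 × 2989.00/3 ≈ 1993.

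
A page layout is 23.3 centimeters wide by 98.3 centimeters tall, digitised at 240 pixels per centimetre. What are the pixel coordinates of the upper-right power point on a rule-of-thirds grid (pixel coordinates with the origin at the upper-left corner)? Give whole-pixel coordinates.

x = 3728 px, y = 7864 px

In pixels the canvas is 23.3 × 240 = 5592 wide and 98.3 × 240 = 23592 tall.
The upper-right point is two-thirds across and one-third down:
x = 2 × 5592/3 ≈ 3728; y = 1 × 23592/3 ≈ 7864.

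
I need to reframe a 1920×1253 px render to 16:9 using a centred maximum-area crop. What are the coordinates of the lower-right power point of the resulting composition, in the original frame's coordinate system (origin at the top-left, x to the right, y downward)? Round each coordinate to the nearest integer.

x = 1280 px, y = 807 px

1920/1253 < 16/9, so the 16:9 crop keeps the full width 1920 and trims height to 1920 × 9/16 = 1080.00 px.
Top offset = (1253 − 1080.00)/2 = 86.50 px; left offset = 0.
Lower-right is two-thirds across and two-thirds down within the crop:
x = 0.00 + 2 × 1920.00/3 ≈ 1280; y = 86.50 + 2 × 1080.00/3 ≈ 807.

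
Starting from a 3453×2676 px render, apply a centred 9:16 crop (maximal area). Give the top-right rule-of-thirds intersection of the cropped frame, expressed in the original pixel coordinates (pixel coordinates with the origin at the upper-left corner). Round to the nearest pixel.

(1977, 892)

3453/2676 > 9/16, so the 9:16 crop keeps the full height 2676 and trims width to 2676 × 9/16 = 1505.25 px.
Left offset = (3453 − 1505.25)/2 = 973.88 px; top offset = 0.
Top-right is two-thirds across and one-third down within the crop:
x = 973.88 + 2 × 1505.25/3 ≈ 1977; y = 0.00 + 1 × 2676.00/3 ≈ 892.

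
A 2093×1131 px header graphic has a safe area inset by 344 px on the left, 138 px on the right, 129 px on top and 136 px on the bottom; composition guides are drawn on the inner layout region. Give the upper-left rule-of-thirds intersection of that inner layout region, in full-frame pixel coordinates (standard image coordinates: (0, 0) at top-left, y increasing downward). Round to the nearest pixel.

(881, 418)

Content width = 2093 − 344 − 138 = 1611 px; content height = 1131 − 129 − 136 = 866 px.
Upper-left is one-third across and one-third down within the inner layout region.
x = 344 + 1 × 1611/3 = 344 + 537.00 ≈ 881
y = 129 + 1 × 866/3 = 129 + 288.67 ≈ 418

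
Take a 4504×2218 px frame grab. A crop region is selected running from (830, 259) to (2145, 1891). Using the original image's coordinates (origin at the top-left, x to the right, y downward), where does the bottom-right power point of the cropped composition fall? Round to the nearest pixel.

Crop width = 2145 − 830 = 1315 px; one third is 438.33 px.
Crop height = 1891 − 259 = 1632 px; one third is 544.00 px.
The bottom-right point is two-thirds across and two-thirds down within the crop:
x = 830 + 2 × 438.33 ≈ 1707; y = 259 + 2 × 544.00 ≈ 1347.

x = 1707 px, y = 1347 px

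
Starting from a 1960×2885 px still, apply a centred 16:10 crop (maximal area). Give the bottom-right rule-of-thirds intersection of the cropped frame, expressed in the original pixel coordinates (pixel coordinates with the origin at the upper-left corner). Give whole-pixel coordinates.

1960/2885 < 16/10, so the 16:10 crop keeps the full width 1960 and trims height to 1960 × 10/16 = 1225.00 px.
Top offset = (2885 − 1225.00)/2 = 830.00 px; left offset = 0.
Bottom-right is two-thirds across and two-thirds down within the crop:
x = 0.00 + 2 × 1960.00/3 ≈ 1307; y = 830.00 + 2 × 1225.00/3 ≈ 1647.

(1307, 1647)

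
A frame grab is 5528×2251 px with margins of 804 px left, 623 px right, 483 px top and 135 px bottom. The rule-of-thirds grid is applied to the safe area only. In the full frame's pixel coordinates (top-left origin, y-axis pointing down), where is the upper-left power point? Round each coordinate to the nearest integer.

x = 2171 px, y = 1027 px

Content width = 5528 − 804 − 623 = 4101 px; content height = 2251 − 483 − 135 = 1633 px.
Upper-left is one-third across and one-third down within the safe area.
x = 804 + 1 × 4101/3 = 804 + 1367.00 ≈ 2171
y = 483 + 1 × 1633/3 = 483 + 544.33 ≈ 1027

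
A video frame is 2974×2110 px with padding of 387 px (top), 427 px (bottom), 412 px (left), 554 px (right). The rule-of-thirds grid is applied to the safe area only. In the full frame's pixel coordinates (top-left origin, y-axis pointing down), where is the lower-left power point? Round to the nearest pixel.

Content width = 2974 − 412 − 554 = 2008 px; content height = 2110 − 387 − 427 = 1296 px.
Lower-left is one-third across and two-thirds down within the safe area.
x = 412 + 1 × 2008/3 = 412 + 669.33 ≈ 1081
y = 387 + 2 × 1296/3 = 387 + 864.00 ≈ 1251

x = 1081 px, y = 1251 px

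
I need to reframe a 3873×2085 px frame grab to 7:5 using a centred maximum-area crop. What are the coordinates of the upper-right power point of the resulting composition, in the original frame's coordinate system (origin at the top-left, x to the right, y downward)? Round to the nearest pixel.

3873/2085 > 7/5, so the 7:5 crop keeps the full height 2085 and trims width to 2085 × 7/5 = 2919.00 px.
Left offset = (3873 − 2919.00)/2 = 477.00 px; top offset = 0.
Upper-right is two-thirds across and one-third down within the crop:
x = 477.00 + 2 × 2919.00/3 ≈ 2423; y = 0.00 + 1 × 2085.00/3 ≈ 695.

x = 2423 px, y = 695 px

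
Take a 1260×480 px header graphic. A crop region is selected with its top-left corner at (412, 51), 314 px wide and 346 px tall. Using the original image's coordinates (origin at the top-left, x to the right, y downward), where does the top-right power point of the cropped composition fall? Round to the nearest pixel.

(621, 166)

One third of the crop width 314 is 104.67 px.
One third of the crop height 346 is 115.33 px.
The top-right point is two-thirds across and one-third down within the crop:
x = 412 + 2 × 104.67 ≈ 621; y = 51 + 1 × 115.33 ≈ 166.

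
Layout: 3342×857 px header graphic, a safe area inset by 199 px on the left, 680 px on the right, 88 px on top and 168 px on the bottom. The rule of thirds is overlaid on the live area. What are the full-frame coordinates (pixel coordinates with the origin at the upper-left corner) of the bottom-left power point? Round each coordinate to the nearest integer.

Content width = 3342 − 199 − 680 = 2463 px; content height = 857 − 88 − 168 = 601 px.
Bottom-left is one-third across and two-thirds down within the live area.
x = 199 + 1 × 2463/3 = 199 + 821.00 ≈ 1020
y = 88 + 2 × 601/3 = 88 + 400.67 ≈ 489

x = 1020 px, y = 489 px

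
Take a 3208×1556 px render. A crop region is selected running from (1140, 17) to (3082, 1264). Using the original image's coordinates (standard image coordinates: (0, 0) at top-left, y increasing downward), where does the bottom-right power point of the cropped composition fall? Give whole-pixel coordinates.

Crop width = 3082 − 1140 = 1942 px; one third is 647.33 px.
Crop height = 1264 − 17 = 1247 px; one third is 415.67 px.
The bottom-right point is two-thirds across and two-thirds down within the crop:
x = 1140 + 2 × 647.33 ≈ 2435; y = 17 + 2 × 415.67 ≈ 848.

x = 2435 px, y = 848 px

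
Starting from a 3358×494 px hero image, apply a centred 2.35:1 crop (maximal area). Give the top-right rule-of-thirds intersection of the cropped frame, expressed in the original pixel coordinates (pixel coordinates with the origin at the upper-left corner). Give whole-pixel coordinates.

3358/494 > 2.35/1, so the 2.35:1 crop keeps the full height 494 and trims width to 494 × 2.35/1 = 1160.90 px.
Left offset = (3358 − 1160.90)/2 = 1098.55 px; top offset = 0.
Top-right is two-thirds across and one-third down within the crop:
x = 1098.55 + 2 × 1160.90/3 ≈ 1872; y = 0.00 + 1 × 494.00/3 ≈ 165.

(1872, 165)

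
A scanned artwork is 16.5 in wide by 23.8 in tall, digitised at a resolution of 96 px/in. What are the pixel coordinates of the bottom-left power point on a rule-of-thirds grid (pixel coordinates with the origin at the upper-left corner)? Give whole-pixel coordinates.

In pixels the canvas is 16.5 × 96 = 1584 wide and 23.8 × 96 = 2284.8 tall.
The bottom-left point is one-third across and two-thirds down:
x = 1 × 1584/3 ≈ 528; y = 2 × 2284.8/3 ≈ 1523.

(528, 1523)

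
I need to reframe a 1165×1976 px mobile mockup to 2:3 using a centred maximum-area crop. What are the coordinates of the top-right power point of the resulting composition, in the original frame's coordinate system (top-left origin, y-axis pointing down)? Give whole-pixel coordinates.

1165/1976 < 2/3, so the 2:3 crop keeps the full width 1165 and trims height to 1165 × 3/2 = 1747.50 px.
Top offset = (1976 − 1747.50)/2 = 114.25 px; left offset = 0.
Top-right is two-thirds across and one-third down within the crop:
x = 0.00 + 2 × 1165.00/3 ≈ 777; y = 114.25 + 1 × 1747.50/3 ≈ 697.

x = 777 px, y = 697 px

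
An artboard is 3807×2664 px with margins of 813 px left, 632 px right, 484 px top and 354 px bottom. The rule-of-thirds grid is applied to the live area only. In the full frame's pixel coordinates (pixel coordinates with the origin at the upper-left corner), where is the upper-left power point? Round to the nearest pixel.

Content width = 3807 − 813 − 632 = 2362 px; content height = 2664 − 484 − 354 = 1826 px.
Upper-left is one-third across and one-third down within the live area.
x = 813 + 1 × 2362/3 = 813 + 787.33 ≈ 1600
y = 484 + 1 × 1826/3 = 484 + 608.67 ≈ 1093

x = 1600 px, y = 1093 px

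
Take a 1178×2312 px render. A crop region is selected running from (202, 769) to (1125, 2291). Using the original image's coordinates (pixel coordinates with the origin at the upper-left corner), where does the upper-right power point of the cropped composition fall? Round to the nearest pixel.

Crop width = 1125 − 202 = 923 px; one third is 307.67 px.
Crop height = 2291 − 769 = 1522 px; one third is 507.33 px.
The upper-right point is two-thirds across and one-third down within the crop:
x = 202 + 2 × 307.67 ≈ 817; y = 769 + 1 × 507.33 ≈ 1276.

x = 817 px, y = 1276 px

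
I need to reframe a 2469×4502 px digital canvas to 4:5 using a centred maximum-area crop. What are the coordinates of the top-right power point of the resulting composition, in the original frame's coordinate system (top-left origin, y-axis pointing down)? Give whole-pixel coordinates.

x = 1646 px, y = 1737 px

2469/4502 < 4/5, so the 4:5 crop keeps the full width 2469 and trims height to 2469 × 5/4 = 3086.25 px.
Top offset = (4502 − 3086.25)/2 = 707.88 px; left offset = 0.
Top-right is two-thirds across and one-third down within the crop:
x = 0.00 + 2 × 2469.00/3 ≈ 1646; y = 707.88 + 1 × 3086.25/3 ≈ 1737.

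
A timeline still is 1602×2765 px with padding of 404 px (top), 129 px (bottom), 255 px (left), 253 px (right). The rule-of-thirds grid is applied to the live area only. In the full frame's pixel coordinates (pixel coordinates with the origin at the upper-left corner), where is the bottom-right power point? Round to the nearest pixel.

Content width = 1602 − 255 − 253 = 1094 px; content height = 2765 − 404 − 129 = 2232 px.
Bottom-right is two-thirds across and two-thirds down within the live area.
x = 255 + 2 × 1094/3 = 255 + 729.33 ≈ 984
y = 404 + 2 × 2232/3 = 404 + 1488.00 ≈ 1892

(984, 1892)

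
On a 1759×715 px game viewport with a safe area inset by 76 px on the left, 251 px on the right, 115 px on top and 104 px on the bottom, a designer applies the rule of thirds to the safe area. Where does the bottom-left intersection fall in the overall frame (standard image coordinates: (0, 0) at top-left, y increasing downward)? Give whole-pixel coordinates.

(553, 446)

Content width = 1759 − 76 − 251 = 1432 px; content height = 715 − 115 − 104 = 496 px.
Bottom-left is one-third across and two-thirds down within the safe area.
x = 76 + 1 × 1432/3 = 76 + 477.33 ≈ 553
y = 115 + 2 × 496/3 = 115 + 330.67 ≈ 446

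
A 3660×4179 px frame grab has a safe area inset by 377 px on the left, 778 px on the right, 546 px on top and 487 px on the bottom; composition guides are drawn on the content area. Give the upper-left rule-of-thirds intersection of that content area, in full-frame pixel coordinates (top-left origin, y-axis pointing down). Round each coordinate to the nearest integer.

Content width = 3660 − 377 − 778 = 2505 px; content height = 4179 − 546 − 487 = 3146 px.
Upper-left is one-third across and one-third down within the content area.
x = 377 + 1 × 2505/3 = 377 + 835.00 ≈ 1212
y = 546 + 1 × 3146/3 = 546 + 1048.67 ≈ 1595

(1212, 1595)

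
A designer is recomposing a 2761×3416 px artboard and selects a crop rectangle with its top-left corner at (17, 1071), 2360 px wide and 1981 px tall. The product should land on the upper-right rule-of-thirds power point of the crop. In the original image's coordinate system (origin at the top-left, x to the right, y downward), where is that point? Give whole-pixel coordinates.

x = 1590 px, y = 1731 px

One third of the crop width 2360 is 786.67 px.
One third of the crop height 1981 is 660.33 px.
The upper-right point is two-thirds across and one-third down within the crop:
x = 17 + 2 × 786.67 ≈ 1590; y = 1071 + 1 × 660.33 ≈ 1731.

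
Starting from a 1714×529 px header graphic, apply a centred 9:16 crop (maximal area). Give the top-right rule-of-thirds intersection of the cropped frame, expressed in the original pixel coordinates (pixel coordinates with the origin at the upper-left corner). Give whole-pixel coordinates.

1714/529 > 9/16, so the 9:16 crop keeps the full height 529 and trims width to 529 × 9/16 = 297.56 px.
Left offset = (1714 − 297.56)/2 = 708.22 px; top offset = 0.
Top-right is two-thirds across and one-third down within the crop:
x = 708.22 + 2 × 297.56/3 ≈ 907; y = 0.00 + 1 × 529.00/3 ≈ 176.

(907, 176)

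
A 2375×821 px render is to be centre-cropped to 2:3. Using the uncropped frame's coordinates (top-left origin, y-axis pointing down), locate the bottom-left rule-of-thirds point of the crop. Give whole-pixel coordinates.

(1096, 547)

2375/821 > 2/3, so the 2:3 crop keeps the full height 821 and trims width to 821 × 2/3 = 547.33 px.
Left offset = (2375 − 547.33)/2 = 913.83 px; top offset = 0.
Bottom-left is one-third across and two-thirds down within the crop:
x = 913.83 + 1 × 547.33/3 ≈ 1096; y = 0.00 + 2 × 821.00/3 ≈ 547.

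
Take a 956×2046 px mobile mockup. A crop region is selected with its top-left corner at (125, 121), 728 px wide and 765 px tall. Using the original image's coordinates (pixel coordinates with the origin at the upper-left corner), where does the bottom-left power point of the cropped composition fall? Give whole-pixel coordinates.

One third of the crop width 728 is 242.67 px.
One third of the crop height 765 is 255.00 px.
The bottom-left point is one-third across and two-thirds down within the crop:
x = 125 + 1 × 242.67 ≈ 368; y = 121 + 2 × 255.00 ≈ 631.

x = 368 px, y = 631 px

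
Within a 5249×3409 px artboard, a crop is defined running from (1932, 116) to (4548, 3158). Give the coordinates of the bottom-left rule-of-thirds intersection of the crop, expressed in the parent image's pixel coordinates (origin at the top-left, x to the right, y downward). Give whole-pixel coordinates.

(2804, 2144)

Crop width = 4548 − 1932 = 2616 px; one third is 872.00 px.
Crop height = 3158 − 116 = 3042 px; one third is 1014.00 px.
The bottom-left point is one-third across and two-thirds down within the crop:
x = 1932 + 1 × 872.00 ≈ 2804; y = 116 + 2 × 1014.00 ≈ 2144.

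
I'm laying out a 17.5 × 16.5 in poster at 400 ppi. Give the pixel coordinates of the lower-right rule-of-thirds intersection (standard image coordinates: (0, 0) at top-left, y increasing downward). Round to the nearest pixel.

x = 4667 px, y = 4400 px

In pixels the canvas is 17.5 × 400 = 7000 wide and 16.5 × 400 = 6600 tall.
The lower-right point is two-thirds across and two-thirds down:
x = 2 × 7000/3 ≈ 4667; y = 2 × 6600/3 ≈ 4400.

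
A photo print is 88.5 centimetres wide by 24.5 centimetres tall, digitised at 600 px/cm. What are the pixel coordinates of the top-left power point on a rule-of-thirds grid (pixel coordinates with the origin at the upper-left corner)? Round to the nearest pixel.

x = 17700 px, y = 4900 px

In pixels the canvas is 88.5 × 600 = 53100 wide and 24.5 × 600 = 14700 tall.
The top-left point is one-third across and one-third down:
x = 1 × 53100/3 ≈ 17700; y = 1 × 14700/3 ≈ 4900.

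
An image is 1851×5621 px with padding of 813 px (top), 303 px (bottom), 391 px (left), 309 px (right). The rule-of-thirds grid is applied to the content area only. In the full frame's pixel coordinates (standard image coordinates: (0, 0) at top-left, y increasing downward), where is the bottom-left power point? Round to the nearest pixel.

Content width = 1851 − 391 − 309 = 1151 px; content height = 5621 − 813 − 303 = 4505 px.
Bottom-left is one-third across and two-thirds down within the content area.
x = 391 + 1 × 1151/3 = 391 + 383.67 ≈ 775
y = 813 + 2 × 4505/3 = 813 + 3003.33 ≈ 3816

x = 775 px, y = 3816 px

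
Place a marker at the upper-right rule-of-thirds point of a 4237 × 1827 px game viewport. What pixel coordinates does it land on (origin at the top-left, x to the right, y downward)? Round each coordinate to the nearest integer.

x = 2825 px, y = 609 px

The upper-right point sits two-thirds of the way across and one-third of the way down.
x = 2 × 4237/3 ≈ 2825; y = 1 × 1827/3 ≈ 609.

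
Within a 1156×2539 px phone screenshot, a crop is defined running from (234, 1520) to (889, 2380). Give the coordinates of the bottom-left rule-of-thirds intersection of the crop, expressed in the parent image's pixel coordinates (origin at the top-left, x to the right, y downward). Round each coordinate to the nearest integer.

Crop width = 889 − 234 = 655 px; one third is 218.33 px.
Crop height = 2380 − 1520 = 860 px; one third is 286.67 px.
The bottom-left point is one-third across and two-thirds down within the crop:
x = 234 + 1 × 218.33 ≈ 452; y = 1520 + 2 × 286.67 ≈ 2093.

x = 452 px, y = 2093 px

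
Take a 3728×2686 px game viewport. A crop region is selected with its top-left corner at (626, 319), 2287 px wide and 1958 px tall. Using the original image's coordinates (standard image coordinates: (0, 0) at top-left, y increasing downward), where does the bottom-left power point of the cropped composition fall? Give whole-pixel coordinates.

One third of the crop width 2287 is 762.33 px.
One third of the crop height 1958 is 652.67 px.
The bottom-left point is one-third across and two-thirds down within the crop:
x = 626 + 1 × 762.33 ≈ 1388; y = 319 + 2 × 652.67 ≈ 1624.

(1388, 1624)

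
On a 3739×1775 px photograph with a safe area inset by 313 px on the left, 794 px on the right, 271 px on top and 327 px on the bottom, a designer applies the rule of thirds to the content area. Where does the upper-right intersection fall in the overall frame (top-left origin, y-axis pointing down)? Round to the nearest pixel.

Content width = 3739 − 313 − 794 = 2632 px; content height = 1775 − 271 − 327 = 1177 px.
Upper-right is two-thirds across and one-third down within the content area.
x = 313 + 2 × 2632/3 = 313 + 1754.67 ≈ 2068
y = 271 + 1 × 1177/3 = 271 + 392.33 ≈ 663

x = 2068 px, y = 663 px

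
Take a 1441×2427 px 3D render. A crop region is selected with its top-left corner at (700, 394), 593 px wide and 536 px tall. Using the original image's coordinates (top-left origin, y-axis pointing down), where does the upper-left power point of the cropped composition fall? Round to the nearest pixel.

x = 898 px, y = 573 px

One third of the crop width 593 is 197.67 px.
One third of the crop height 536 is 178.67 px.
The upper-left point is one-third across and one-third down within the crop:
x = 700 + 1 × 197.67 ≈ 898; y = 394 + 1 × 178.67 ≈ 573.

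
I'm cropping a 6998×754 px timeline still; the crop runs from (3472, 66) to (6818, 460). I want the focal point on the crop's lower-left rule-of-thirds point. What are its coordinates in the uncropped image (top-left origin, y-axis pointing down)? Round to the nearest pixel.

Crop width = 6818 − 3472 = 3346 px; one third is 1115.33 px.
Crop height = 460 − 66 = 394 px; one third is 131.33 px.
The lower-left point is one-third across and two-thirds down within the crop:
x = 3472 + 1 × 1115.33 ≈ 4587; y = 66 + 2 × 131.33 ≈ 329.

x = 4587 px, y = 329 px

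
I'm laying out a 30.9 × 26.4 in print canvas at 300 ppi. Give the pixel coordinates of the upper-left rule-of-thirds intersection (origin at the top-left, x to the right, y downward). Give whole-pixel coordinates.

(3090, 2640)

In pixels the canvas is 30.9 × 300 = 9270 wide and 26.4 × 300 = 7920 tall.
The upper-left point is one-third across and one-third down:
x = 1 × 9270/3 ≈ 3090; y = 1 × 7920/3 ≈ 2640.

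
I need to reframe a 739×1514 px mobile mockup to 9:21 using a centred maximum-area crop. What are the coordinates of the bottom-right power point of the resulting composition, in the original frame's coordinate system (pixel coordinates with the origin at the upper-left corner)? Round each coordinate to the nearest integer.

x = 478 px, y = 1009 px

739/1514 > 9/21, so the 9:21 crop keeps the full height 1514 and trims width to 1514 × 9/21 = 648.86 px.
Left offset = (739 − 648.86)/2 = 45.07 px; top offset = 0.
Bottom-right is two-thirds across and two-thirds down within the crop:
x = 45.07 + 2 × 648.86/3 ≈ 478; y = 0.00 + 2 × 1514.00/3 ≈ 1009.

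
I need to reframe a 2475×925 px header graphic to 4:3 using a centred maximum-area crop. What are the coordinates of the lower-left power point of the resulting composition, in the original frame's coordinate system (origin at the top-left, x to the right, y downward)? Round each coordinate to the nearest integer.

x = 1032 px, y = 617 px

2475/925 > 4/3, so the 4:3 crop keeps the full height 925 and trims width to 925 × 4/3 = 1233.33 px.
Left offset = (2475 − 1233.33)/2 = 620.83 px; top offset = 0.
Lower-left is one-third across and two-thirds down within the crop:
x = 620.83 + 1 × 1233.33/3 ≈ 1032; y = 0.00 + 2 × 925.00/3 ≈ 617.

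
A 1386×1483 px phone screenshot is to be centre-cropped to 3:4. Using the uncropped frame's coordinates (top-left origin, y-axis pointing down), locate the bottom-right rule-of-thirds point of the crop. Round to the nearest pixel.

x = 878 px, y = 989 px

1386/1483 > 3/4, so the 3:4 crop keeps the full height 1483 and trims width to 1483 × 3/4 = 1112.25 px.
Left offset = (1386 − 1112.25)/2 = 136.88 px; top offset = 0.
Bottom-right is two-thirds across and two-thirds down within the crop:
x = 136.88 + 2 × 1112.25/3 ≈ 878; y = 0.00 + 2 × 1483.00/3 ≈ 989.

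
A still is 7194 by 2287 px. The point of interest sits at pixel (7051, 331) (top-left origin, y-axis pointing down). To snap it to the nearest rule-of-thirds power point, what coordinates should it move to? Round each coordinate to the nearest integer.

x = 4796 px, y = 762 px

Third lines: x ∈ {2398, 4796}, y ∈ {762, 1525}.
7051 is closer to x = 4796; 331 is closer to y = 762.
So the nearest intersection is the upper-right power point.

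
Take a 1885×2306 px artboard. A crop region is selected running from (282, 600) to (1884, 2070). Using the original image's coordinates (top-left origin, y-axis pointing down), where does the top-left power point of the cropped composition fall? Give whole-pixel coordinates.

x = 816 px, y = 1090 px

Crop width = 1884 − 282 = 1602 px; one third is 534.00 px.
Crop height = 2070 − 600 = 1470 px; one third is 490.00 px.
The top-left point is one-third across and one-third down within the crop:
x = 282 + 1 × 534.00 ≈ 816; y = 600 + 1 × 490.00 ≈ 1090.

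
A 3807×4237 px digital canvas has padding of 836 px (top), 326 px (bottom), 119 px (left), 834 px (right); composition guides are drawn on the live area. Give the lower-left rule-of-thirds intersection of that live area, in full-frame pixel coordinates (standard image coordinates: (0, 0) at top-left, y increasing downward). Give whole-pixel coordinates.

(1070, 2886)

Content width = 3807 − 119 − 834 = 2854 px; content height = 4237 − 836 − 326 = 3075 px.
Lower-left is one-third across and two-thirds down within the live area.
x = 119 + 1 × 2854/3 = 119 + 951.33 ≈ 1070
y = 836 + 2 × 3075/3 = 836 + 2050.00 ≈ 2886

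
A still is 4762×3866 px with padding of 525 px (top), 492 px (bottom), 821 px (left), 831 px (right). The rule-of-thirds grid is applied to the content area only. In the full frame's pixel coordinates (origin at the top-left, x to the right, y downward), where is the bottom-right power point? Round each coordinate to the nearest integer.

Content width = 4762 − 821 − 831 = 3110 px; content height = 3866 − 525 − 492 = 2849 px.
Bottom-right is two-thirds across and two-thirds down within the content area.
x = 821 + 2 × 3110/3 = 821 + 2073.33 ≈ 2894
y = 525 + 2 × 2849/3 = 525 + 1899.33 ≈ 2424

(2894, 2424)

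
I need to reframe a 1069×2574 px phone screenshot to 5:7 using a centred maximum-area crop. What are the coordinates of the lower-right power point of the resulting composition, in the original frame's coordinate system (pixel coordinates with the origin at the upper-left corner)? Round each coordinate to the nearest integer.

x = 713 px, y = 1536 px

1069/2574 < 5/7, so the 5:7 crop keeps the full width 1069 and trims height to 1069 × 7/5 = 1496.60 px.
Top offset = (2574 − 1496.60)/2 = 538.70 px; left offset = 0.
Lower-right is two-thirds across and two-thirds down within the crop:
x = 0.00 + 2 × 1069.00/3 ≈ 713; y = 538.70 + 2 × 1496.60/3 ≈ 1536.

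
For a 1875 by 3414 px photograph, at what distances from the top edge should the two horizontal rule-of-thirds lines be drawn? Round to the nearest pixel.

1138 px and 2276 px

3414 / 3 = 1138, so the horizontal lines sit at one and two thirds of 3414.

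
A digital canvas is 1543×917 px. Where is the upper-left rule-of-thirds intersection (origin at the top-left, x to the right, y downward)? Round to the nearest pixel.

(514, 306)

The upper-left point sits one-third of the way across and one-third of the way down.
x = 1 × 1543/3 ≈ 514; y = 1 × 917/3 ≈ 306.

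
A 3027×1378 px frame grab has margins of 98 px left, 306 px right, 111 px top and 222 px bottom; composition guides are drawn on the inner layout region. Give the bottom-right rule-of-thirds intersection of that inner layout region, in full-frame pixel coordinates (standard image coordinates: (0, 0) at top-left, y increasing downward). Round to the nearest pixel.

x = 1847 px, y = 808 px

Content width = 3027 − 98 − 306 = 2623 px; content height = 1378 − 111 − 222 = 1045 px.
Bottom-right is two-thirds across and two-thirds down within the inner layout region.
x = 98 + 2 × 2623/3 = 98 + 1748.67 ≈ 1847
y = 111 + 2 × 1045/3 = 111 + 696.67 ≈ 808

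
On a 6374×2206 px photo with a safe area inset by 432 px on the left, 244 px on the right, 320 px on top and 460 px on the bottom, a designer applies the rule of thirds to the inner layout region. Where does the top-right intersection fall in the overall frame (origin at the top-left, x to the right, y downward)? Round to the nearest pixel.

Content width = 6374 − 432 − 244 = 5698 px; content height = 2206 − 320 − 460 = 1426 px.
Top-right is two-thirds across and one-third down within the inner layout region.
x = 432 + 2 × 5698/3 = 432 + 3798.67 ≈ 4231
y = 320 + 1 × 1426/3 = 320 + 475.33 ≈ 795

(4231, 795)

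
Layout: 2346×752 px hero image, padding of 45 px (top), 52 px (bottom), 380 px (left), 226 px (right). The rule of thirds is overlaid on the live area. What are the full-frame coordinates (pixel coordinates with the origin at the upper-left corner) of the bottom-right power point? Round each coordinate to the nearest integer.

Content width = 2346 − 380 − 226 = 1740 px; content height = 752 − 45 − 52 = 655 px.
Bottom-right is two-thirds across and two-thirds down within the live area.
x = 380 + 2 × 1740/3 = 380 + 1160.00 ≈ 1540
y = 45 + 2 × 655/3 = 45 + 436.67 ≈ 482

(1540, 482)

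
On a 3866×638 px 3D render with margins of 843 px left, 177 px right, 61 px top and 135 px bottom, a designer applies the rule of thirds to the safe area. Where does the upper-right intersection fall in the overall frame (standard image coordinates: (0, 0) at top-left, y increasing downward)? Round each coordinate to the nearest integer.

Content width = 3866 − 843 − 177 = 2846 px; content height = 638 − 61 − 135 = 442 px.
Upper-right is two-thirds across and one-third down within the safe area.
x = 843 + 2 × 2846/3 = 843 + 1897.33 ≈ 2740
y = 61 + 1 × 442/3 = 61 + 147.33 ≈ 208

(2740, 208)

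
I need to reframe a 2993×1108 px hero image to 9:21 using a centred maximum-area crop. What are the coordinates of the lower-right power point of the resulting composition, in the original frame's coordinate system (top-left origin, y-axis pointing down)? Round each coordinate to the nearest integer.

(1576, 739)

2993/1108 > 9/21, so the 9:21 crop keeps the full height 1108 and trims width to 1108 × 9/21 = 474.86 px.
Left offset = (2993 − 474.86)/2 = 1259.07 px; top offset = 0.
Lower-right is two-thirds across and two-thirds down within the crop:
x = 1259.07 + 2 × 474.86/3 ≈ 1576; y = 0.00 + 2 × 1108.00/3 ≈ 739.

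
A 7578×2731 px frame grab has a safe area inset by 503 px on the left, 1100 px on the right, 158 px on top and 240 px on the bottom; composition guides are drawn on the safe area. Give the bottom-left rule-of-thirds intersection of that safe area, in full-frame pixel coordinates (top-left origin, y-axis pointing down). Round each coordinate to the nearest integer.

Content width = 7578 − 503 − 1100 = 5975 px; content height = 2731 − 158 − 240 = 2333 px.
Bottom-left is one-third across and two-thirds down within the safe area.
x = 503 + 1 × 5975/3 = 503 + 1991.67 ≈ 2495
y = 158 + 2 × 2333/3 = 158 + 1555.33 ≈ 1713

x = 2495 px, y = 1713 px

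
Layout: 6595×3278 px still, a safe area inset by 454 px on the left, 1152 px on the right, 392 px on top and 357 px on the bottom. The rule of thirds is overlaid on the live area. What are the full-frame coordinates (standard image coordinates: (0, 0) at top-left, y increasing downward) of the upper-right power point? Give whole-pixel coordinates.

Content width = 6595 − 454 − 1152 = 4989 px; content height = 3278 − 392 − 357 = 2529 px.
Upper-right is two-thirds across and one-third down within the live area.
x = 454 + 2 × 4989/3 = 454 + 3326.00 ≈ 3780
y = 392 + 1 × 2529/3 = 392 + 843.00 ≈ 1235

(3780, 1235)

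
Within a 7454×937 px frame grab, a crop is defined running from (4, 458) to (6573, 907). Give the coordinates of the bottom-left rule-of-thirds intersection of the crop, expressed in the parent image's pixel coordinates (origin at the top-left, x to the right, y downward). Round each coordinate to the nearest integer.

Crop width = 6573 − 4 = 6569 px; one third is 2189.67 px.
Crop height = 907 − 458 = 449 px; one third is 149.67 px.
The bottom-left point is one-third across and two-thirds down within the crop:
x = 4 + 1 × 2189.67 ≈ 2194; y = 458 + 2 × 149.67 ≈ 757.

x = 2194 px, y = 757 px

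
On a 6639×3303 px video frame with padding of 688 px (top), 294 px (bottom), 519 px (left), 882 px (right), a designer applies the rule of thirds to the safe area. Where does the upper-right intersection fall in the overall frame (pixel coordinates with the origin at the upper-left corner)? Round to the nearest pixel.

(4011, 1462)

Content width = 6639 − 519 − 882 = 5238 px; content height = 3303 − 688 − 294 = 2321 px.
Upper-right is two-thirds across and one-third down within the safe area.
x = 519 + 2 × 5238/3 = 519 + 3492.00 ≈ 4011
y = 688 + 1 × 2321/3 = 688 + 773.67 ≈ 1462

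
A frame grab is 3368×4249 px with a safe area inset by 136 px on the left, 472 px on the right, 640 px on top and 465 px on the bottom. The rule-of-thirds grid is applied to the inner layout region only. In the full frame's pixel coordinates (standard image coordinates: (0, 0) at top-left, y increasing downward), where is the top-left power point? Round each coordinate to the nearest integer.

Content width = 3368 − 136 − 472 = 2760 px; content height = 4249 − 640 − 465 = 3144 px.
Top-left is one-third across and one-third down within the inner layout region.
x = 136 + 1 × 2760/3 = 136 + 920.00 ≈ 1056
y = 640 + 1 × 3144/3 = 640 + 1048.00 ≈ 1688

x = 1056 px, y = 1688 px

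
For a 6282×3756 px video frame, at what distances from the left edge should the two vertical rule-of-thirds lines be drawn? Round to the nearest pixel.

2094 px and 4188 px

6282 / 3 = 2094, so the vertical lines sit at one and two thirds of 6282.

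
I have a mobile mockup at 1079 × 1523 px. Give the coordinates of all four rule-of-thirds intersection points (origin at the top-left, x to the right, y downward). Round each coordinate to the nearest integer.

One third of 1079 is 359.67; one third of 1523 is 507.67.
Vertical third lines at x = 360 and x = 719; horizontal third lines at y = 508 and y = 1015.

(360, 508), (719, 508), (360, 1015), (719, 1015)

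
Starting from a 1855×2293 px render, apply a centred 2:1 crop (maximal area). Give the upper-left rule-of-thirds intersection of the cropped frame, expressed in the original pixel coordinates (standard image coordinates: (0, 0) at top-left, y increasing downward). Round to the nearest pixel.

1855/2293 < 2/1, so the 2:1 crop keeps the full width 1855 and trims height to 1855 × 1/2 = 927.50 px.
Top offset = (2293 − 927.50)/2 = 682.75 px; left offset = 0.
Upper-left is one-third across and one-third down within the crop:
x = 0.00 + 1 × 1855.00/3 ≈ 618; y = 682.75 + 1 × 927.50/3 ≈ 992.

(618, 992)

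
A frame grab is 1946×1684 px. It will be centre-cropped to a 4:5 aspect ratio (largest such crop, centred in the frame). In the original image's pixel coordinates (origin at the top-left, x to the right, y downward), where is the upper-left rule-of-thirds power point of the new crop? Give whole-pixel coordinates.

1946/1684 > 4/5, so the 4:5 crop keeps the full height 1684 and trims width to 1684 × 4/5 = 1347.20 px.
Left offset = (1946 − 1347.20)/2 = 299.40 px; top offset = 0.
Upper-left is one-third across and one-third down within the crop:
x = 299.40 + 1 × 1347.20/3 ≈ 748; y = 0.00 + 1 × 1684.00/3 ≈ 561.

x = 748 px, y = 561 px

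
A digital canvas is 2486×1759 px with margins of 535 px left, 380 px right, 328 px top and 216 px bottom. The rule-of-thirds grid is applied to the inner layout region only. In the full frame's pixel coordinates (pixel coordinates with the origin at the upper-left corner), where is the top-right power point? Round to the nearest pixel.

Content width = 2486 − 535 − 380 = 1571 px; content height = 1759 − 328 − 216 = 1215 px.
Top-right is two-thirds across and one-third down within the inner layout region.
x = 535 + 2 × 1571/3 = 535 + 1047.33 ≈ 1582
y = 328 + 1 × 1215/3 = 328 + 405.00 ≈ 733

x = 1582 px, y = 733 px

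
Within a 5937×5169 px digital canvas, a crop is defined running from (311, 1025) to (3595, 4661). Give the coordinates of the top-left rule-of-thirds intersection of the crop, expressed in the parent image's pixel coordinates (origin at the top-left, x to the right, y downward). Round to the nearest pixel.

Crop width = 3595 − 311 = 3284 px; one third is 1094.67 px.
Crop height = 4661 − 1025 = 3636 px; one third is 1212.00 px.
The top-left point is one-third across and one-third down within the crop:
x = 311 + 1 × 1094.67 ≈ 1406; y = 1025 + 1 × 1212.00 ≈ 2237.

(1406, 2237)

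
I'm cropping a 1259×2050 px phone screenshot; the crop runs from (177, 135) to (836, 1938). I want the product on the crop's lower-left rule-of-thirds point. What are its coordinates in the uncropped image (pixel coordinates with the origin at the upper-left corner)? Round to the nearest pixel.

(397, 1337)

Crop width = 836 − 177 = 659 px; one third is 219.67 px.
Crop height = 1938 − 135 = 1803 px; one third is 601.00 px.
The lower-left point is one-third across and two-thirds down within the crop:
x = 177 + 1 × 219.67 ≈ 397; y = 135 + 2 × 601.00 ≈ 1337.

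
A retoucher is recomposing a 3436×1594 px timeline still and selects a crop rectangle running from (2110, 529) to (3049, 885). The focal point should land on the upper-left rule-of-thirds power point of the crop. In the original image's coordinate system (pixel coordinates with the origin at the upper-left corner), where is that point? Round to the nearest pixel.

Crop width = 3049 − 2110 = 939 px; one third is 313.00 px.
Crop height = 885 − 529 = 356 px; one third is 118.67 px.
The upper-left point is one-third across and one-third down within the crop:
x = 2110 + 1 × 313.00 ≈ 2423; y = 529 + 1 × 118.67 ≈ 648.

(2423, 648)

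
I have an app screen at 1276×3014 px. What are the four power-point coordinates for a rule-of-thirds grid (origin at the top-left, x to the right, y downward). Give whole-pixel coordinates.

(425, 1005), (851, 1005), (425, 2009), (851, 2009)

One third of 1276 is 425.33; one third of 3014 is 1004.67.
Vertical third lines at x = 425 and x = 851; horizontal third lines at y = 1005 and y = 2009.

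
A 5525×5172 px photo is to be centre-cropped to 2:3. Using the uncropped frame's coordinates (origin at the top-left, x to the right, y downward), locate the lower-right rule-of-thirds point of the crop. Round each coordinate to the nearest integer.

5525/5172 > 2/3, so the 2:3 crop keeps the full height 5172 and trims width to 5172 × 2/3 = 3448.00 px.
Left offset = (5525 − 3448.00)/2 = 1038.50 px; top offset = 0.
Lower-right is two-thirds across and two-thirds down within the crop:
x = 1038.50 + 2 × 3448.00/3 ≈ 3337; y = 0.00 + 2 × 5172.00/3 ≈ 3448.

(3337, 3448)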